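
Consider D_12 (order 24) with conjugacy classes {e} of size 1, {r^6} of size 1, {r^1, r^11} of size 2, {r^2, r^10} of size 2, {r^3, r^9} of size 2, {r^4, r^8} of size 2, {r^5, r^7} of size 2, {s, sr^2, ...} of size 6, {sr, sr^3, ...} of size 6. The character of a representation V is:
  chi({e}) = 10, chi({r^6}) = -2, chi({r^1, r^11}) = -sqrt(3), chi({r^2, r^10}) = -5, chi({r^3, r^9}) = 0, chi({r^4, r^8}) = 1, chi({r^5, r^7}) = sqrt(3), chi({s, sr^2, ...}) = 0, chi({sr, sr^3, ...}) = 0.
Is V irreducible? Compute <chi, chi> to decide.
Not irreducible (reducible): <chi, chi> = 7 > 1.

<chi, chi> = (1/|G|) sum_C |C| * |chi(C)|^2 = (1/24)[1*|10|^2 + 1*|-2|^2 + 2*|-sqrt(3)|^2 + 2*|-5|^2 + 2*|0|^2 + 2*|1|^2 + 2*|sqrt(3)|^2 + 6*|0|^2 + 6*|0|^2]
  = (1/24)[(100) + (4) + (6) + (50) + (0) + (2) + (6) + (0) + (0)] = 168/24 = 7.
A character is irreducible iff <chi, chi> = 1, so this representation is reducible.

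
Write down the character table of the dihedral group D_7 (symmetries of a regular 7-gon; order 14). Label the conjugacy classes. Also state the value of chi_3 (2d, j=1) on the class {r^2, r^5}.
Conjugacy classes: {e} of size 1, {r^1, r^6} of size 2, {r^2, r^5} of size 2, {r^3, r^4} of size 2, {s, sr, ..., sr^6} of size 7.
Character table:
  irrep \ class              {e} (size 1)  {r^1, r^6} (size 2)  {r^2, r^5} (size 2)  {r^3, r^4} (size 2)  {s, sr, ..., sr^6} (size 7)
  chi_1 (triv)               1             1                    1                    1                    1                          
  chi_2 (sign: r->1, s->-1)  1             1                    1                    1                    -1                         
  chi_3 (2d, j=1)            2             2*cos(2*pi/7)        -2*cos(3*pi/7)       -2*cos(pi/7)         0                          
  chi_4 (2d, j=2)            2             -2*cos(3*pi/7)       -2*cos(pi/7)         2*cos(2*pi/7)        0                          
  chi_5 (2d, j=3)            2             -2*cos(pi/7)         2*cos(2*pi/7)        -2*cos(3*pi/7)       0                          

Spot check: chi_3 (2d, j=1) on {r^2, r^5} = -2*cos(3*pi/7).

Proof sketch: D_7 has order 2*7 = 14 with 5 conjugacy classes, hence 5 irreducibles. Sum of squared dims 1 + 1 + 4 + 4 + 4 = 14 = |G|. Linear characters come from the abelianisation; the 2-dimensional irreps have character r^k -> 2*cos(2*pi*j*k/7), reflections -> 0.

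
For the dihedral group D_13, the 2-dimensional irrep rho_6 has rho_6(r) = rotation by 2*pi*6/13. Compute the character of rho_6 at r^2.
chi_{rho_6}(r^2) = 2*cos(2*pi*6*2/13) = 2*cos(2*pi/13)

Reasoning: rho_6(r^2) is rotation by angle 2*pi*6*2/13, whose trace is 2*cos(2*pi*6*2/13) = 2*cos(2*pi/13).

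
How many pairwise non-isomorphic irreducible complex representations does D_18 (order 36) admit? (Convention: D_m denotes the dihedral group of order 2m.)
12

Details: The number of irreducible complex representations of a finite group equals its number of conjugacy classes. D_18 has 12 conjugacy classes (n/2 + 3 for n even), so D_18 (order 36) has exactly 12 irreducible complex representations.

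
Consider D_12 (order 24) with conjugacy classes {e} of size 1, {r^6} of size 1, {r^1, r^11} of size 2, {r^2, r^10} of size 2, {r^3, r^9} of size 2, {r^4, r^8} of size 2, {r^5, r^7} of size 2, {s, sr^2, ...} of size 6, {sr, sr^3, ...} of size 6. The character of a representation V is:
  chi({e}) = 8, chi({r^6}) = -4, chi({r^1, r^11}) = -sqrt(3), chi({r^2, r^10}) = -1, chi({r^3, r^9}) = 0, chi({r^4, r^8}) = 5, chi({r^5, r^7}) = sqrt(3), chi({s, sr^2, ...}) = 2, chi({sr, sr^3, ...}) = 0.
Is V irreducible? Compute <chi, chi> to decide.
Not irreducible (reducible): <chi, chi> = 7 > 1.

Details: <chi, chi> = (1/|G|) sum_C |C| * |chi(C)|^2 = (1/24)[1*|8|^2 + 1*|-4|^2 + 2*|-sqrt(3)|^2 + 2*|-1|^2 + 2*|0|^2 + 2*|5|^2 + 2*|sqrt(3)|^2 + 6*|2|^2 + 6*|0|^2]
  = (1/24)[(64) + (16) + (6) + (2) + (0) + (50) + (6) + (24) + (0)] = 168/24 = 7.
A character is irreducible iff <chi, chi> = 1, so this representation is reducible.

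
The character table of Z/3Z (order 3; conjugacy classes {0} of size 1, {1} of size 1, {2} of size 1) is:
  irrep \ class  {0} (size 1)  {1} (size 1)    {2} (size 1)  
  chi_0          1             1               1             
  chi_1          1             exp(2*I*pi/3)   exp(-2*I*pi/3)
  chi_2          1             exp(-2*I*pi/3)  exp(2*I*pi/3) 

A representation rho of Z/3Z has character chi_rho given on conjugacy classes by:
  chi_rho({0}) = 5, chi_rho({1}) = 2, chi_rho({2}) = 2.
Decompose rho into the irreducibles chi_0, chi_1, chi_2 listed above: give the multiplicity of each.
Multiplicities: chi_0: 3, chi_1: 1, chi_2: 1.

Working: Use <chi_rho, chi> = (1/|G|) sum_C |C| * chi_rho(C) * conj(chi(C)) with |G| = 3 for each irreducible chi in the table:
  <chi_rho, chi_0> = (1/3)[1*(5)*conj(1) + 1*(2)*conj(1) + 1*(2)*conj(1)]
      = (1/3)[(5) + (2) + (2)] = 9/3 = 3
  <chi_rho, chi_1> = (1/3)[1*(5)*conj(1) + 1*(2)*conj(exp(2*I*pi/3)) + 1*(2)*conj(exp(-2*I*pi/3))]
      = (1/3)[(5) + (1 + 3*exp(-2*I*pi/3) + exp(2*I*pi/3)) + (1 + exp(-2*I*pi/3) + 3*exp(2*I*pi/3))] = 3/3 = 1
  <chi_rho, chi_2> = (1/3)[1*(5)*conj(1) + 1*(2)*conj(exp(-2*I*pi/3)) + 1*(2)*conj(exp(2*I*pi/3))]
      = (1/3)[(5) + (1 + exp(-2*I*pi/3) + 3*exp(2*I*pi/3)) + (1 + 3*exp(-2*I*pi/3) + exp(2*I*pi/3))] = 3/3 = 1
(Exp terms are combined using exp(i*s)*conj(exp(i*t)) = exp(i*(s-t)), and sums of them are collapsed using the identity that for every m > 1 the m distinct m-th roots of unity sum to 0, e.g. 1 + exp(2*I*pi/3) + exp(-2*I*pi/3) = 0.)
Dimension check: dim(rho) = sum (mult * dim) = 3*1 + 1*1 + 1*1 = 5 = chi_rho(e) = 5.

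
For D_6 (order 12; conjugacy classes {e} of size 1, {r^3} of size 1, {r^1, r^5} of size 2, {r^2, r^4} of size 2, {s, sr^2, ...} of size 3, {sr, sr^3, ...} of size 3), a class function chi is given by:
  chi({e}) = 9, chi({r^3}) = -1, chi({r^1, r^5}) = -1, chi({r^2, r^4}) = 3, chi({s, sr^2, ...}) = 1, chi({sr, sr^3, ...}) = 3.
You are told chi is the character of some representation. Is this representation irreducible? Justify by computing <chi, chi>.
Not irreducible (reducible): <chi, chi> = 11 > 1.

Justification: <chi, chi> = (1/|G|) sum_C |C| * |chi(C)|^2 = (1/12)[1*|9|^2 + 1*|-1|^2 + 2*|-1|^2 + 2*|3|^2 + 3*|1|^2 + 3*|3|^2]
  = (1/12)[(81) + (1) + (2) + (18) + (3) + (27)] = 132/12 = 11.
A character is irreducible iff <chi, chi> = 1, so this representation is reducible.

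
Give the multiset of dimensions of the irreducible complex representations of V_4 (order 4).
Dimensions: 1, 1, 1, 1

Why: There are 4 irreducibles (= number of conjugacy classes). Their dimensions d_i satisfy sum d_i^2 = |G| = 4: 1 + 1 + 1 + 1 = 4.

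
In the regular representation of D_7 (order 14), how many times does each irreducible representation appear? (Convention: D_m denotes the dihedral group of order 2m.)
Each irreducible V_i of dimension d_i appears with multiplicity d_i, i.e. rho_reg = (direct sum over all irreducibles V_i) d_i V_i. The irreducible dimensions for D_7 are 1, 1, 2, 2, 2: 2 irreducibles of dimension 1, each with multiplicity 1; 3 irreducibles of dimension 2, each with multiplicity 2. Total dimension 2*1*1 + 3*2*2 = 14 = |G|.

Why: General theorem: in the regular representation of a finite group G, each irreducible appears with multiplicity equal to its dimension. Check: dim(rho_reg) = sum d_i^2 = 1 + 1 + 4 + 4 + 4 = 14 = |G|.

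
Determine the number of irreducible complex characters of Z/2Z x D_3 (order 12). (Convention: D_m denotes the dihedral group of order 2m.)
6

Argument: The number of irreducible complex representations of a finite group equals its number of conjugacy classes. For a direct product, #classes(G x H) = #classes(G) * #classes(H). Z/2Z has 2 classes (abelian), D_3 has 3 classes, so 2 * 3 = 6, so Z/2Z x D_3 (order 12) has exactly 6 irreducible complex representations.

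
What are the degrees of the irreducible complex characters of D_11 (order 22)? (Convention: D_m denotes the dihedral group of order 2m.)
Dimensions: 1, 1, 2, 2, 2, 2, 2

Working: There are 7 irreducibles (= number of conjugacy classes). Their dimensions d_i satisfy sum d_i^2 = |G| = 22: 1 + 1 + 4 + 4 + 4 + 4 + 4 = 22.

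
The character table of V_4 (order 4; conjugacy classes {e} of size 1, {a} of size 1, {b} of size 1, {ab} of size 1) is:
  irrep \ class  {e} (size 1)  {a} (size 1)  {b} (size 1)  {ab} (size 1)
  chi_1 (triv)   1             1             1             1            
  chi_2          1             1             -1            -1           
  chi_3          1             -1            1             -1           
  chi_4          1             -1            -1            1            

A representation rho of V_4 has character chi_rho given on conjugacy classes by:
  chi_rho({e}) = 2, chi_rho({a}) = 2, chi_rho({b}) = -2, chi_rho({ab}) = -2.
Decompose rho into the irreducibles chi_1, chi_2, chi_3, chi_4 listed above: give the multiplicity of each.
Multiplicities: chi_1: 0, chi_2: 2, chi_3: 0, chi_4: 0.

Details: Use <chi_rho, chi> = (1/|G|) sum_C |C| * chi_rho(C) * conj(chi(C)) with |G| = 4 for each irreducible chi in the table:
  <chi_rho, chi_1> = (1/4)[1*(2)*conj(1) + 1*(2)*conj(1) + 1*(-2)*conj(1) + 1*(-2)*conj(1)]
      = (1/4)[(2) + (2) + (-2) + (-2)] = 0/4 = 0
  <chi_rho, chi_2> = (1/4)[1*(2)*conj(1) + 1*(2)*conj(1) + 1*(-2)*conj(-1) + 1*(-2)*conj(-1)]
      = (1/4)[(2) + (2) + (2) + (2)] = 8/4 = 2
  <chi_rho, chi_3> = (1/4)[1*(2)*conj(1) + 1*(2)*conj(-1) + 1*(-2)*conj(1) + 1*(-2)*conj(-1)]
      = (1/4)[(2) + (-2) + (-2) + (2)] = 0/4 = 0
  <chi_rho, chi_4> = (1/4)[1*(2)*conj(1) + 1*(2)*conj(-1) + 1*(-2)*conj(-1) + 1*(-2)*conj(1)]
      = (1/4)[(2) + (-2) + (2) + (-2)] = 0/4 = 0
Dimension check: dim(rho) = sum (mult * dim) = 0*1 + 2*1 + 0*1 + 0*1 = 2 = chi_rho(e) = 2.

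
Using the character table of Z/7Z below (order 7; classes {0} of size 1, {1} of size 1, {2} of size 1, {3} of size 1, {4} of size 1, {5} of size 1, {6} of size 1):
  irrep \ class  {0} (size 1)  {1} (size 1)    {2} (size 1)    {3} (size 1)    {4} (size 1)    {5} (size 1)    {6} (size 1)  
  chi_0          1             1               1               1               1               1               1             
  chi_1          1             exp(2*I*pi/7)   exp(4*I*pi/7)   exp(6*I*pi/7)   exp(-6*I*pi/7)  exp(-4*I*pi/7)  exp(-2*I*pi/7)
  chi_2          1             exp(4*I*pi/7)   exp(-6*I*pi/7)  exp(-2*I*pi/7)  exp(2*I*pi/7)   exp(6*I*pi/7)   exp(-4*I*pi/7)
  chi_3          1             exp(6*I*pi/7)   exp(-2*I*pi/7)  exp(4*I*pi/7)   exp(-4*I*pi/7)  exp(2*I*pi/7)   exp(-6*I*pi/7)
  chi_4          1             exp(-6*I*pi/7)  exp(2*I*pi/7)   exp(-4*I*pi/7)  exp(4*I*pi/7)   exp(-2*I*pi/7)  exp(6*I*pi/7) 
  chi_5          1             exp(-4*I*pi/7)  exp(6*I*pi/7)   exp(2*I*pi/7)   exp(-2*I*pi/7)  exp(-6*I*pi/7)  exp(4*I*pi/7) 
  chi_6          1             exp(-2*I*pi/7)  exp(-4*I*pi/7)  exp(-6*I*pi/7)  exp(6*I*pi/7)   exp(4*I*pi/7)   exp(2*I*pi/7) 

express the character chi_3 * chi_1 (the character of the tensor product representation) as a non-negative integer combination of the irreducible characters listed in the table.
chi_3 tensor chi_1 = chi_4 (all other irreducibles have multiplicity 0).

Derivation: The character of a tensor product is the pointwise product (chi_3 * chi_1)(C) = chi_3(C) * chi_1(C):
  {0}: (1)*(1), {1}: (exp(6*I*pi/7))*(exp(2*I*pi/7)), {2}: (exp(-2*I*pi/7))*(exp(4*I*pi/7)), {3}: (exp(4*I*pi/7))*(exp(6*I*pi/7)), {4}: (exp(-4*I*pi/7))*(exp(-6*I*pi/7)), {5}: (exp(2*I*pi/7))*(exp(-4*I*pi/7)), {6}: (exp(-6*I*pi/7))*(exp(-2*I*pi/7))
so (chi_3 * chi_1) takes values
  {0} -> 1, {1} -> exp(-6*I*pi/7), {2} -> exp(2*I*pi/7), {3} -> exp(-4*I*pi/7), {4} -> exp(4*I*pi/7), {5} -> exp(-2*I*pi/7), {6} -> exp(6*I*pi/7).
Now take the inner product of this character with each irreducible chi from the table, <chi_3*chi_1, chi> = (1/7) sum_C |C| (chi_3*chi_1)(C) conj(chi(C)):
  <chi_3*chi_1, chi_0> = (1/7)[1*(1)*conj(1) + 1*(exp(-6*I*pi/7))*conj(1) + 1*(exp(2*I*pi/7))*conj(1) + 1*(exp(-4*I*pi/7))*conj(1) + 1*(exp(4*I*pi/7))*conj(1) + 1*(exp(-2*I*pi/7))*conj(1) + 1*(exp(6*I*pi/7))*conj(1)]
      = (1/7)[(1) + (exp(-6*I*pi/7)) + (exp(2*I*pi/7)) + (exp(-4*I*pi/7)) + (exp(4*I*pi/7)) + (exp(-2*I*pi/7)) + (exp(6*I*pi/7))] = 0/7 = 0
  <chi_3*chi_1, chi_1> = (1/7)[1*(1)*conj(1) + 1*(exp(-6*I*pi/7))*conj(exp(2*I*pi/7)) + 1*(exp(2*I*pi/7))*conj(exp(4*I*pi/7)) + 1*(exp(-4*I*pi/7))*conj(exp(6*I*pi/7)) + 1*(exp(4*I*pi/7))*conj(exp(-6*I*pi/7)) + 1*(exp(-2*I*pi/7))*conj(exp(-4*I*pi/7)) + 1*(exp(6*I*pi/7))*conj(exp(-2*I*pi/7))]
      = (1/7)[(1) + (exp(6*I*pi/7)) + (exp(-2*I*pi/7)) + (exp(4*I*pi/7)) + (exp(-4*I*pi/7)) + (exp(2*I*pi/7)) + (exp(-6*I*pi/7))] = 0/7 = 0
  <chi_3*chi_1, chi_2> = (1/7)[1*(1)*conj(1) + 1*(exp(-6*I*pi/7))*conj(exp(4*I*pi/7)) + 1*(exp(2*I*pi/7))*conj(exp(-6*I*pi/7)) + 1*(exp(-4*I*pi/7))*conj(exp(-2*I*pi/7)) + 1*(exp(4*I*pi/7))*conj(exp(2*I*pi/7)) + 1*(exp(-2*I*pi/7))*conj(exp(6*I*pi/7)) + 1*(exp(6*I*pi/7))*conj(exp(-4*I*pi/7))]
      = (1/7)[(1) + (exp(4*I*pi/7)) + (exp(-6*I*pi/7)) + (exp(-2*I*pi/7)) + (exp(2*I*pi/7)) + (exp(6*I*pi/7)) + (exp(-4*I*pi/7))] = 0/7 = 0
  <chi_3*chi_1, chi_3> = (1/7)[1*(1)*conj(1) + 1*(exp(-6*I*pi/7))*conj(exp(6*I*pi/7)) + 1*(exp(2*I*pi/7))*conj(exp(-2*I*pi/7)) + 1*(exp(-4*I*pi/7))*conj(exp(4*I*pi/7)) + 1*(exp(4*I*pi/7))*conj(exp(-4*I*pi/7)) + 1*(exp(-2*I*pi/7))*conj(exp(2*I*pi/7)) + 1*(exp(6*I*pi/7))*conj(exp(-6*I*pi/7))]
      = (1/7)[(1) + (exp(2*I*pi/7)) + (exp(4*I*pi/7)) + (exp(6*I*pi/7)) + (exp(-6*I*pi/7)) + (exp(-4*I*pi/7)) + (exp(-2*I*pi/7))] = 0/7 = 0
  <chi_3*chi_1, chi_4> = (1/7)[1*(1)*conj(1) + 1*(exp(-6*I*pi/7))*conj(exp(-6*I*pi/7)) + 1*(exp(2*I*pi/7))*conj(exp(2*I*pi/7)) + 1*(exp(-4*I*pi/7))*conj(exp(-4*I*pi/7)) + 1*(exp(4*I*pi/7))*conj(exp(4*I*pi/7)) + 1*(exp(-2*I*pi/7))*conj(exp(-2*I*pi/7)) + 1*(exp(6*I*pi/7))*conj(exp(6*I*pi/7))]
      = (1/7)[(1) + (1) + (1) + (1) + (1) + (1) + (1)] = 7/7 = 1
  <chi_3*chi_1, chi_5> = (1/7)[1*(1)*conj(1) + 1*(exp(-6*I*pi/7))*conj(exp(-4*I*pi/7)) + 1*(exp(2*I*pi/7))*conj(exp(6*I*pi/7)) + 1*(exp(-4*I*pi/7))*conj(exp(2*I*pi/7)) + 1*(exp(4*I*pi/7))*conj(exp(-2*I*pi/7)) + 1*(exp(-2*I*pi/7))*conj(exp(-6*I*pi/7)) + 1*(exp(6*I*pi/7))*conj(exp(4*I*pi/7))]
      = (1/7)[(1) + (exp(-2*I*pi/7)) + (exp(-4*I*pi/7)) + (exp(-6*I*pi/7)) + (exp(6*I*pi/7)) + (exp(4*I*pi/7)) + (exp(2*I*pi/7))] = 0/7 = 0
  <chi_3*chi_1, chi_6> = (1/7)[1*(1)*conj(1) + 1*(exp(-6*I*pi/7))*conj(exp(-2*I*pi/7)) + 1*(exp(2*I*pi/7))*conj(exp(-4*I*pi/7)) + 1*(exp(-4*I*pi/7))*conj(exp(-6*I*pi/7)) + 1*(exp(4*I*pi/7))*conj(exp(6*I*pi/7)) + 1*(exp(-2*I*pi/7))*conj(exp(4*I*pi/7)) + 1*(exp(6*I*pi/7))*conj(exp(2*I*pi/7))]
      = (1/7)[(1) + (exp(-4*I*pi/7)) + (exp(6*I*pi/7)) + (exp(2*I*pi/7)) + (exp(-2*I*pi/7)) + (exp(-6*I*pi/7)) + (exp(4*I*pi/7))] = 0/7 = 0
(Exp terms are combined using exp(i*s)*conj(exp(i*t)) = exp(i*(s-t)), and sums of them are collapsed using the identity that for every m > 1 the m distinct m-th roots of unity sum to 0, e.g. 1 + exp(2*I*pi/3) + exp(-2*I*pi/3) = 0.)
Hence the multiplicities are chi_4: 1. Dimension check: dim(chi_3)*dim(chi_1) = 1*1 = 1 and sum (mult * dim) = 1*1 = 1.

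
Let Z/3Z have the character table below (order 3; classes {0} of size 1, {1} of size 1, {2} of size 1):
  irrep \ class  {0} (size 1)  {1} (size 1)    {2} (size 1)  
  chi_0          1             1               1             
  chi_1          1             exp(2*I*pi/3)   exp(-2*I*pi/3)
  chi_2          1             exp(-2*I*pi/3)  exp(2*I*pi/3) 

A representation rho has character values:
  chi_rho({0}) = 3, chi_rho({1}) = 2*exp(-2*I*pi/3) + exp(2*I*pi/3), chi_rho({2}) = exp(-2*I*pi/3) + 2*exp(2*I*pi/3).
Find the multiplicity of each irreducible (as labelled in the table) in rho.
Multiplicities: chi_0: 0, chi_1: 1, chi_2: 2.

Derivation: Use <chi_rho, chi> = (1/|G|) sum_C |C| * chi_rho(C) * conj(chi(C)) with |G| = 3 for each irreducible chi in the table:
  <chi_rho, chi_0> = (1/3)[1*(3)*conj(1) + 1*(2*exp(-2*I*pi/3) + exp(2*I*pi/3))*conj(1) + 1*(exp(-2*I*pi/3) + 2*exp(2*I*pi/3))*conj(1)]
      = (1/3)[(3) + (2*exp(-2*I*pi/3) + exp(2*I*pi/3)) + (exp(-2*I*pi/3) + 2*exp(2*I*pi/3))] = 0/3 = 0
  <chi_rho, chi_1> = (1/3)[1*(3)*conj(1) + 1*(2*exp(-2*I*pi/3) + exp(2*I*pi/3))*conj(exp(2*I*pi/3)) + 1*(exp(-2*I*pi/3) + 2*exp(2*I*pi/3))*conj(exp(-2*I*pi/3))]
      = (1/3)[(3) + (1 + 2*exp(2*I*pi/3)) + (1 + 2*exp(-2*I*pi/3))] = 3/3 = 1
  <chi_rho, chi_2> = (1/3)[1*(3)*conj(1) + 1*(2*exp(-2*I*pi/3) + exp(2*I*pi/3))*conj(exp(-2*I*pi/3)) + 1*(exp(-2*I*pi/3) + 2*exp(2*I*pi/3))*conj(exp(2*I*pi/3))]
      = (1/3)[(3) + (2 + exp(-2*I*pi/3)) + (2 + exp(2*I*pi/3))] = 6/3 = 2
(Exp terms are combined using exp(i*s)*conj(exp(i*t)) = exp(i*(s-t)), and sums of them are collapsed using the identity that for every m > 1 the m distinct m-th roots of unity sum to 0, e.g. 1 + exp(2*I*pi/3) + exp(-2*I*pi/3) = 0.)
Dimension check: dim(rho) = sum (mult * dim) = 0*1 + 1*1 + 2*1 = 3 = chi_rho(e) = 3.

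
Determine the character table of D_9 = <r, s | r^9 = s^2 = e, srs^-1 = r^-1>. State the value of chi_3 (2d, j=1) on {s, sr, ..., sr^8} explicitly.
Conjugacy classes: {e} of size 1, {r^1, r^8} of size 2, {r^2, r^7} of size 2, {r^3, r^6} of size 2, {r^4, r^5} of size 2, {s, sr, ..., sr^8} of size 9.
Character table:
  irrep \ class              {e} (size 1)  {r^1, r^8} (size 2)  {r^2, r^7} (size 2)  {r^3, r^6} (size 2)  {r^4, r^5} (size 2)  {s, sr, ..., sr^8} (size 9)
  chi_1 (triv)               1             1                    1                    1                    1                    1                          
  chi_2 (sign: r->1, s->-1)  1             1                    1                    1                    1                    -1                         
  chi_3 (2d, j=1)            2             2*cos(2*pi/9)        2*cos(4*pi/9)        -1                   -2*cos(pi/9)         0                          
  chi_4 (2d, j=2)            2             2*cos(4*pi/9)        -2*cos(pi/9)         -1                   2*cos(2*pi/9)        0                          
  chi_5 (2d, j=3)            2             -1                   -1                   2                    -1                   0                          
  chi_6 (2d, j=4)            2             -2*cos(pi/9)         2*cos(2*pi/9)        -1                   2*cos(4*pi/9)        0                          

Spot check: chi_3 (2d, j=1) on {s, sr, ..., sr^8} = 0.

Reasoning: D_9 has order 2*9 = 18 with 6 conjugacy classes, hence 6 irreducibles. Sum of squared dims 1 + 1 + 4 + 4 + 4 + 4 = 18 = |G|. Linear characters come from the abelianisation; the 2-dimensional irreps have character r^k -> 2*cos(2*pi*j*k/9), reflections -> 0.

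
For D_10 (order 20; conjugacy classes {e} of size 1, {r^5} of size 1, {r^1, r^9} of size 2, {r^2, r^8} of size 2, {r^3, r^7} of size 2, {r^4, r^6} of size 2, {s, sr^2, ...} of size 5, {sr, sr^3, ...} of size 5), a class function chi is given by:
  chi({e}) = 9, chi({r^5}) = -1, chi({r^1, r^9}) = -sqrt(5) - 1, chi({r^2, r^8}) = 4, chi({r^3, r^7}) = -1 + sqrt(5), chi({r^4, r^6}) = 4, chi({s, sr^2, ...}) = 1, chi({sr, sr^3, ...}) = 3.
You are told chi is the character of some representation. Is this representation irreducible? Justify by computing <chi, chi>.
Not irreducible (reducible): <chi, chi> = 11 > 1.

Justification: <chi, chi> = (1/|G|) sum_C |C| * |chi(C)|^2 = (1/20)[1*|9|^2 + 1*|-1|^2 + 2*|-sqrt(5) - 1|^2 + 2*|4|^2 + 2*|-1 + sqrt(5)|^2 + 2*|4|^2 + 5*|1|^2 + 5*|3|^2]
  = (1/20)[(81) + (1) + (4*sqrt(5) + 12) + (32) + (12 - 4*sqrt(5)) + (32) + (5) + (45)] = 220/20 = 11.
A character is irreducible iff <chi, chi> = 1, so this representation is reducible.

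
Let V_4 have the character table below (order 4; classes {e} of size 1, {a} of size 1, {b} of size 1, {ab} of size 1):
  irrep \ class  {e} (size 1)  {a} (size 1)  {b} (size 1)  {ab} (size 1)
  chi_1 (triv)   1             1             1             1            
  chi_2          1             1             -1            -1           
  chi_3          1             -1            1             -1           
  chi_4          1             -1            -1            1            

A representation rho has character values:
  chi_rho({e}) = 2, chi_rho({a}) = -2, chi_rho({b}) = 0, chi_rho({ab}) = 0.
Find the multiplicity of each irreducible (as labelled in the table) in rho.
Multiplicities: chi_1: 0, chi_2: 0, chi_3: 1, chi_4: 1.

Details: Use <chi_rho, chi> = (1/|G|) sum_C |C| * chi_rho(C) * conj(chi(C)) with |G| = 4 for each irreducible chi in the table:
  <chi_rho, chi_1> = (1/4)[1*(2)*conj(1) + 1*(-2)*conj(1) + 1*(0)*conj(1) + 1*(0)*conj(1)]
      = (1/4)[(2) + (-2) + (0) + (0)] = 0/4 = 0
  <chi_rho, chi_2> = (1/4)[1*(2)*conj(1) + 1*(-2)*conj(1) + 1*(0)*conj(-1) + 1*(0)*conj(-1)]
      = (1/4)[(2) + (-2) + (0) + (0)] = 0/4 = 0
  <chi_rho, chi_3> = (1/4)[1*(2)*conj(1) + 1*(-2)*conj(-1) + 1*(0)*conj(1) + 1*(0)*conj(-1)]
      = (1/4)[(2) + (2) + (0) + (0)] = 4/4 = 1
  <chi_rho, chi_4> = (1/4)[1*(2)*conj(1) + 1*(-2)*conj(-1) + 1*(0)*conj(-1) + 1*(0)*conj(1)]
      = (1/4)[(2) + (2) + (0) + (0)] = 4/4 = 1
Dimension check: dim(rho) = sum (mult * dim) = 0*1 + 0*1 + 1*1 + 1*1 = 2 = chi_rho(e) = 2.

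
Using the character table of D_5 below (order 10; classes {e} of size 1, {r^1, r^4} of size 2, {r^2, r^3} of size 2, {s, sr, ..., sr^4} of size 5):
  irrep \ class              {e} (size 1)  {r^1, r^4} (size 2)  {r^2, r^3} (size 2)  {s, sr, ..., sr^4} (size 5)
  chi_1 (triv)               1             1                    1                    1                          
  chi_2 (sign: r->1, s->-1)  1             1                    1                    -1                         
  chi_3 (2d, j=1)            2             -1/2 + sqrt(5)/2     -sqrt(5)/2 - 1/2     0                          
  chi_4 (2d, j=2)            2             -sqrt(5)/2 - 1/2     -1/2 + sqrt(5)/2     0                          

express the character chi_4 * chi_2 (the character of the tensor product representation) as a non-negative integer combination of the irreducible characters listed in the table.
chi_4 tensor chi_2 = chi_4 (all other irreducibles have multiplicity 0).

Why: The character of a tensor product is the pointwise product (chi_4 * chi_2)(C) = chi_4(C) * chi_2(C):
  {e}: (2)*(1), {r^1, r^4}: (-sqrt(5)/2 - 1/2)*(1), {r^2, r^3}: (-1/2 + sqrt(5)/2)*(1), {s, sr, ..., sr^4}: (0)*(-1)
so (chi_4 * chi_2) takes values
  {e} -> 2, {r^1, r^4} -> -sqrt(5)/2 - 1/2, {r^2, r^3} -> -1/2 + sqrt(5)/2, {s, sr, ..., sr^4} -> 0.
Now take the inner product of this character with each irreducible chi from the table, <chi_4*chi_2, chi> = (1/10) sum_C |C| (chi_4*chi_2)(C) conj(chi(C)):
  <chi_4*chi_2, chi_1> = (1/10)[1*(2)*conj(1) + 2*(-sqrt(5)/2 - 1/2)*conj(1) + 2*(-1/2 + sqrt(5)/2)*conj(1) + 5*(0)*conj(1)]
      = (1/10)[(2) + (-sqrt(5) - 1) + (-1 + sqrt(5)) + (0)] = 0/10 = 0
  <chi_4*chi_2, chi_2> = (1/10)[1*(2)*conj(1) + 2*(-sqrt(5)/2 - 1/2)*conj(1) + 2*(-1/2 + sqrt(5)/2)*conj(1) + 5*(0)*conj(-1)]
      = (1/10)[(2) + (-sqrt(5) - 1) + (-1 + sqrt(5)) + (0)] = 0/10 = 0
  <chi_4*chi_2, chi_3> = (1/10)[1*(2)*conj(2) + 2*(-sqrt(5)/2 - 1/2)*conj(-1/2 + sqrt(5)/2) + 2*(-1/2 + sqrt(5)/2)*conj(-sqrt(5)/2 - 1/2) + 5*(0)*conj(0)]
      = (1/10)[(4) + (-2) + (-2) + (0)] = 0/10 = 0
  <chi_4*chi_2, chi_4> = (1/10)[1*(2)*conj(2) + 2*(-sqrt(5)/2 - 1/2)*conj(-sqrt(5)/2 - 1/2) + 2*(-1/2 + sqrt(5)/2)*conj(-1/2 + sqrt(5)/2) + 5*(0)*conj(0)]
      = (1/10)[(4) + (sqrt(5) + 3) + (3 - sqrt(5)) + (0)] = 10/10 = 1
Hence the multiplicities are chi_4: 1. Dimension check: dim(chi_4)*dim(chi_2) = 2*1 = 2 and sum (mult * dim) = 1*2 = 2.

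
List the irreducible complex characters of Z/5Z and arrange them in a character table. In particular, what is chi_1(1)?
Character table of Z/5Z (irreps indexed chi_0,...,chi_4 with chi_k(m) = zeta_5^(k*m), zeta_5 = exp(2*pi*i/5)):
  irrep \ class  {0} (size 1)  {1} (size 1)    {2} (size 1)    {3} (size 1)    {4} (size 1)  
  chi_0          1             1               1               1               1             
  chi_1          1             exp(2*I*pi/5)   exp(4*I*pi/5)   exp(-4*I*pi/5)  exp(-2*I*pi/5)
  chi_2          1             exp(4*I*pi/5)   exp(-2*I*pi/5)  exp(2*I*pi/5)   exp(-4*I*pi/5)
  chi_3          1             exp(-4*I*pi/5)  exp(2*I*pi/5)   exp(-2*I*pi/5)  exp(4*I*pi/5) 
  chi_4          1             exp(-2*I*pi/5)  exp(-4*I*pi/5)  exp(4*I*pi/5)   exp(2*I*pi/5) 

Spot check: chi_1(1) = zeta_5^(1*1) = zeta_5^1 = exp(2*I*pi/5).

Argument: Z/5Z is abelian, so all 5 irreducible complex representations are 1-dimensional. They are given by chi_k(m) = zeta_5^(k*m) for k = 0,...,4. Row orthogonality: sum_m chi_k(m) conj(chi_l(m)) = 5 * [k = l].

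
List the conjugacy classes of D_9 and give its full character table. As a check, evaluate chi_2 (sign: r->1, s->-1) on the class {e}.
Conjugacy classes: {e} of size 1, {r^1, r^8} of size 2, {r^2, r^7} of size 2, {r^3, r^6} of size 2, {r^4, r^5} of size 2, {s, sr, ..., sr^8} of size 9.
Character table:
  irrep \ class              {e} (size 1)  {r^1, r^8} (size 2)  {r^2, r^7} (size 2)  {r^3, r^6} (size 2)  {r^4, r^5} (size 2)  {s, sr, ..., sr^8} (size 9)
  chi_1 (triv)               1             1                    1                    1                    1                    1                          
  chi_2 (sign: r->1, s->-1)  1             1                    1                    1                    1                    -1                         
  chi_3 (2d, j=1)            2             2*cos(2*pi/9)        2*cos(4*pi/9)        -1                   -2*cos(pi/9)         0                          
  chi_4 (2d, j=2)            2             2*cos(4*pi/9)        -2*cos(pi/9)         -1                   2*cos(2*pi/9)        0                          
  chi_5 (2d, j=3)            2             -1                   -1                   2                    -1                   0                          
  chi_6 (2d, j=4)            2             -2*cos(pi/9)         2*cos(2*pi/9)        -1                   2*cos(4*pi/9)        0                          

Spot check: chi_2 (sign: r->1, s->-1) on {e} = 1.

Derivation: D_9 has order 2*9 = 18 with 6 conjugacy classes, hence 6 irreducibles. Sum of squared dims 1 + 1 + 4 + 4 + 4 + 4 = 18 = |G|. Linear characters come from the abelianisation; the 2-dimensional irreps have character r^k -> 2*cos(2*pi*j*k/9), reflections -> 0.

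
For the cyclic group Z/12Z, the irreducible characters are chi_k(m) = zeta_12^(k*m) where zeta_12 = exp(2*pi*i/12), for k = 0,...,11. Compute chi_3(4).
chi_3(4) = zeta_12^12 = 1

Argument: chi_3(4) = zeta_12^(3*4) = zeta_12^12. Since zeta_12^12 = 1, this equals zeta_12^0 = exp(2*pi*i*0/12) = 1.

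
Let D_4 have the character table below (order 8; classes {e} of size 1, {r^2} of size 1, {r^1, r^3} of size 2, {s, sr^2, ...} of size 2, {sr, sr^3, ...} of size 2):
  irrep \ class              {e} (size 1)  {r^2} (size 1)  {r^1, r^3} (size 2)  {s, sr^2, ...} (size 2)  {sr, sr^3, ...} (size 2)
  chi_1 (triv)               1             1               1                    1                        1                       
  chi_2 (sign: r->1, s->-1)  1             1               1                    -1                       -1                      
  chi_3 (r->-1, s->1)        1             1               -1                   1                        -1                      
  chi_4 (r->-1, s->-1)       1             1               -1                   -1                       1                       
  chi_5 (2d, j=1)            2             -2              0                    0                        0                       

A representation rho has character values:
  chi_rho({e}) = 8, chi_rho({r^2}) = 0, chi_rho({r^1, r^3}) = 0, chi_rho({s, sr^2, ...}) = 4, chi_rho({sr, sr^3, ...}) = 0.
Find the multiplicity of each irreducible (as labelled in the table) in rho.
Multiplicities: chi_1: 2, chi_2: 0, chi_3: 2, chi_4: 0, chi_5: 2.

Derivation: Use <chi_rho, chi> = (1/|G|) sum_C |C| * chi_rho(C) * conj(chi(C)) with |G| = 8 for each irreducible chi in the table:
  <chi_rho, chi_1> = (1/8)[1*(8)*conj(1) + 1*(0)*conj(1) + 2*(0)*conj(1) + 2*(4)*conj(1) + 2*(0)*conj(1)]
      = (1/8)[(8) + (0) + (0) + (8) + (0)] = 16/8 = 2
  <chi_rho, chi_2> = (1/8)[1*(8)*conj(1) + 1*(0)*conj(1) + 2*(0)*conj(1) + 2*(4)*conj(-1) + 2*(0)*conj(-1)]
      = (1/8)[(8) + (0) + (0) + (-8) + (0)] = 0/8 = 0
  <chi_rho, chi_3> = (1/8)[1*(8)*conj(1) + 1*(0)*conj(1) + 2*(0)*conj(-1) + 2*(4)*conj(1) + 2*(0)*conj(-1)]
      = (1/8)[(8) + (0) + (0) + (8) + (0)] = 16/8 = 2
  <chi_rho, chi_4> = (1/8)[1*(8)*conj(1) + 1*(0)*conj(1) + 2*(0)*conj(-1) + 2*(4)*conj(-1) + 2*(0)*conj(1)]
      = (1/8)[(8) + (0) + (0) + (-8) + (0)] = 0/8 = 0
  <chi_rho, chi_5> = (1/8)[1*(8)*conj(2) + 1*(0)*conj(-2) + 2*(0)*conj(0) + 2*(4)*conj(0) + 2*(0)*conj(0)]
      = (1/8)[(16) + (0) + (0) + (0) + (0)] = 16/8 = 2
Dimension check: dim(rho) = sum (mult * dim) = 2*1 + 0*1 + 2*1 + 0*1 + 2*2 = 8 = chi_rho(e) = 8.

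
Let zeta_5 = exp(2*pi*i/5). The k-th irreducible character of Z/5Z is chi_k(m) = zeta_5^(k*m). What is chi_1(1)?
chi_1(1) = zeta_5^1 = exp(2*I*pi/5)

chi_1(1) = zeta_5^(1*1) = zeta_5^1. Since zeta_5^5 = 1, this equals zeta_5^1 = exp(2*pi*i*1/5) = exp(2*I*pi/5).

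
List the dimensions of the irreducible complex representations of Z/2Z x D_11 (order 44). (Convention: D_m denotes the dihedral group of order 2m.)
Dimensions: 1, 1, 1, 1, 2, 2, 2, 2, 2, 2, 2, 2, 2, 2

There are 14 irreducibles (= number of conjugacy classes). Their dimensions d_i satisfy sum d_i^2 = |G| = 44: 1 + 1 + 1 + 1 + 4 + 4 + 4 + 4 + 4 + 4 + 4 + 4 + 4 + 4 = 44. (For the product with Z/2Z: each of the 2 1-dim characters of Z/2Z tensors with each irrep of D_11, giving 2 copies of each D_11-dimension.)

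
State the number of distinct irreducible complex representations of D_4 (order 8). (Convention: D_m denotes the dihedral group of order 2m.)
5

Why: The number of irreducible complex representations of a finite group equals its number of conjugacy classes. D_4 has 5 conjugacy classes (n/2 + 3 for n even), so D_4 (order 8) has exactly 5 irreducible complex representations.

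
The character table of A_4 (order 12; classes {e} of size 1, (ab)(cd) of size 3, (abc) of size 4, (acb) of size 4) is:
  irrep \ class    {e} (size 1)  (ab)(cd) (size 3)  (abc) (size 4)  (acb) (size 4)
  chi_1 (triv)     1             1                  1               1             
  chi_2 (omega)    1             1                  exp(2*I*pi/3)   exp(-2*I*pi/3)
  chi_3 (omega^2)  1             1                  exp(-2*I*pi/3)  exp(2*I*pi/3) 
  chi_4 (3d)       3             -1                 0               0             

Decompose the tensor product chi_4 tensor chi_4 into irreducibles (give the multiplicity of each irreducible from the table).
chi_4 tensor chi_4 = chi_1 + chi_2 + chi_3 + 2*chi_4 (all other irreducibles have multiplicity 0).

Justification: The character of a tensor product is the pointwise product (chi_4 * chi_4)(C) = chi_4(C) * chi_4(C):
  {e}: (3)*(3), (ab)(cd): (-1)*(-1), (abc): (0)*(0), (acb): (0)*(0)
so (chi_4 * chi_4) takes values
  {e} -> 9, (ab)(cd) -> 1, (abc) -> 0, (acb) -> 0.
Now take the inner product of this character with each irreducible chi from the table, <chi_4*chi_4, chi> = (1/12) sum_C |C| (chi_4*chi_4)(C) conj(chi(C)):
  <chi_4*chi_4, chi_1> = (1/12)[1*(9)*conj(1) + 3*(1)*conj(1) + 4*(0)*conj(1) + 4*(0)*conj(1)]
      = (1/12)[(9) + (3) + (0) + (0)] = 12/12 = 1
  <chi_4*chi_4, chi_2> = (1/12)[1*(9)*conj(1) + 3*(1)*conj(1) + 4*(0)*conj(exp(2*I*pi/3)) + 4*(0)*conj(exp(-2*I*pi/3))]
      = (1/12)[(9) + (3) + (0) + (0)] = 12/12 = 1
  <chi_4*chi_4, chi_3> = (1/12)[1*(9)*conj(1) + 3*(1)*conj(1) + 4*(0)*conj(exp(-2*I*pi/3)) + 4*(0)*conj(exp(2*I*pi/3))]
      = (1/12)[(9) + (3) + (0) + (0)] = 12/12 = 1
  <chi_4*chi_4, chi_4> = (1/12)[1*(9)*conj(3) + 3*(1)*conj(-1) + 4*(0)*conj(0) + 4*(0)*conj(0)]
      = (1/12)[(27) + (-3) + (0) + (0)] = 24/12 = 2
(Exp terms are combined using exp(i*s)*conj(exp(i*t)) = exp(i*(s-t)), and sums of them are collapsed using the identity that for every m > 1 the m distinct m-th roots of unity sum to 0, e.g. 1 + exp(2*I*pi/3) + exp(-2*I*pi/3) = 0.)
Hence the multiplicities are chi_1: 1, chi_2: 1, chi_3: 1, chi_4: 2. Dimension check: dim(chi_4)*dim(chi_4) = 3*3 = 9 and sum (mult * dim) = 1*1 + 1*1 + 1*1 + 2*3 = 9.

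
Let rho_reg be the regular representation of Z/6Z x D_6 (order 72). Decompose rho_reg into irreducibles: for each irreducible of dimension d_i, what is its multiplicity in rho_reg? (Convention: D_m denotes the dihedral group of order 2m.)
Each irreducible V_i of dimension d_i appears with multiplicity d_i, i.e. rho_reg = (direct sum over all irreducibles V_i) d_i V_i. The irreducible dimensions for Z/6Z x D_6 are 1, 1, 1, 1, 1, 1, 1, 1, 1, 1, 1, 1, 1, 1, 1, 1, 1, 1, 1, 1, 1, 1, 1, 1, 2, 2, 2, 2, 2, 2, 2, 2, 2, 2, 2, 2: 24 irreducibles of dimension 1, each with multiplicity 1; 12 irreducibles of dimension 2, each with multiplicity 2. Total dimension 24*1*1 + 12*2*2 = 72 = |G|.

General theorem: in the regular representation of a finite group G, each irreducible appears with multiplicity equal to its dimension. Check: dim(rho_reg) = sum d_i^2 = 1 + 1 + 1 + 1 + 1 + 1 + 1 + 1 + 1 + 1 + 1 + 1 + 1 + 1 + 1 + 1 + 1 + 1 + 1 + 1 + 1 + 1 + 1 + 1 + 4 + 4 + 4 + 4 + 4 + 4 + 4 + 4 + 4 + 4 + 4 + 4 = 72 = |G|.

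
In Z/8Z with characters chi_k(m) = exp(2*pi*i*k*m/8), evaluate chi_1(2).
chi_1(2) = zeta_8^2 = I

Solution. chi_1(2) = zeta_8^(1*2) = zeta_8^2. Since zeta_8^8 = 1, this equals zeta_8^2 = exp(2*pi*i*2/8) = I.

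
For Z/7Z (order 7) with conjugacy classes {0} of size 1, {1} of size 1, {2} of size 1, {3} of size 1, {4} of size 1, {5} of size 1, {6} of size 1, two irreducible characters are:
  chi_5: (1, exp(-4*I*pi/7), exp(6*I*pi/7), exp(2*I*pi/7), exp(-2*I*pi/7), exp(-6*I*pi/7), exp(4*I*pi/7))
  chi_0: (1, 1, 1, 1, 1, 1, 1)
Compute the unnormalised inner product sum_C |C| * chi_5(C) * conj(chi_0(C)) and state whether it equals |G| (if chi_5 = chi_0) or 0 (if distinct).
Sum = 0; so <chi_5, chi_0> = 0 (distinct irreducibles are orthogonal).

Solution. Compute term by term over conjugacy classes (|C| * chi_5(C) * conj(chi_0(C))):
  1*(1)*conj(1) + 1*(exp(-4*I*pi/7))*conj(1) + 1*(exp(6*I*pi/7))*conj(1) + 1*(exp(2*I*pi/7))*conj(1) + 1*(exp(-2*I*pi/7))*conj(1) + 1*(exp(-6*I*pi/7))*conj(1) + 1*(exp(4*I*pi/7))*conj(1)
  = (1) + (exp(-4*I*pi/7)) + (exp(6*I*pi/7)) + (exp(2*I*pi/7)) + (exp(-2*I*pi/7)) + (exp(-6*I*pi/7)) + (exp(4*I*pi/7))
  = 0.
(Exp terms are combined using exp(i*s)*conj(exp(i*t)) = exp(i*(s-t)), and sums of them are collapsed using the identity that for every m > 1 the m distinct m-th roots of unity sum to 0, e.g. 1 + exp(2*I*pi/3) + exp(-2*I*pi/3) = 0.)
Dividing by |G| = 7 gives 0/7 = 0, matching the row-orthogonality relation <chi_5, chi_0> = [chi_5 = chi_0].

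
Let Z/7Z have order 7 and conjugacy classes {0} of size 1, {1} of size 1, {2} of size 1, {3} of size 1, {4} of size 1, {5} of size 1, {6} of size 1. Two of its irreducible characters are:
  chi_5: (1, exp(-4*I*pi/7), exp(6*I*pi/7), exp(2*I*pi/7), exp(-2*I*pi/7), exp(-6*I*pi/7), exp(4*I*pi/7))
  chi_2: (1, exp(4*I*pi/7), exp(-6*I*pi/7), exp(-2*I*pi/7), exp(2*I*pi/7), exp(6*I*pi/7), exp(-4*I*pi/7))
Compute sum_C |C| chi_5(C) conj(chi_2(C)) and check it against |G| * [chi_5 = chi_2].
Sum = 0; so <chi_5, chi_2> = 0 (distinct irreducibles are orthogonal).

Argument: Compute term by term over conjugacy classes (|C| * chi_5(C) * conj(chi_2(C))):
  1*(1)*conj(1) + 1*(exp(-4*I*pi/7))*conj(exp(4*I*pi/7)) + 1*(exp(6*I*pi/7))*conj(exp(-6*I*pi/7)) + 1*(exp(2*I*pi/7))*conj(exp(-2*I*pi/7)) + 1*(exp(-2*I*pi/7))*conj(exp(2*I*pi/7)) + 1*(exp(-6*I*pi/7))*conj(exp(6*I*pi/7)) + 1*(exp(4*I*pi/7))*conj(exp(-4*I*pi/7))
  = (1) + (exp(6*I*pi/7)) + (exp(-2*I*pi/7)) + (exp(4*I*pi/7)) + (exp(-4*I*pi/7)) + (exp(2*I*pi/7)) + (exp(-6*I*pi/7))
  = 0.
(Exp terms are combined using exp(i*s)*conj(exp(i*t)) = exp(i*(s-t)), and sums of them are collapsed using the identity that for every m > 1 the m distinct m-th roots of unity sum to 0, e.g. 1 + exp(2*I*pi/3) + exp(-2*I*pi/3) = 0.)
Dividing by |G| = 7 gives 0/7 = 0, matching the row-orthogonality relation <chi_5, chi_2> = [chi_5 = chi_2].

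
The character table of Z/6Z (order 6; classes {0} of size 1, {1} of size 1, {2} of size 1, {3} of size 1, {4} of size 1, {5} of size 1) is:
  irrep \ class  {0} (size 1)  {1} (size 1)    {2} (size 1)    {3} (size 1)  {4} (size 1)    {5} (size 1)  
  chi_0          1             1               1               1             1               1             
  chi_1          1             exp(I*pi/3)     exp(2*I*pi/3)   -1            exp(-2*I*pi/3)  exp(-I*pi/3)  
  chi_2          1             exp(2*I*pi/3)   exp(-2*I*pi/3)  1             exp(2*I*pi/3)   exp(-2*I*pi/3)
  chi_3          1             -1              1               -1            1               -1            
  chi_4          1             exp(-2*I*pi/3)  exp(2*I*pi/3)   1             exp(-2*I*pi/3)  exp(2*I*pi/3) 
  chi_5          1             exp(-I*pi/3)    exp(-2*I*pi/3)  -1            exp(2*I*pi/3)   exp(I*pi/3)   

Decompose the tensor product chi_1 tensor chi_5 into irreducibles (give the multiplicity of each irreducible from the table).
chi_1 tensor chi_5 = chi_0 (all other irreducibles have multiplicity 0).

Argument: The character of a tensor product is the pointwise product (chi_1 * chi_5)(C) = chi_1(C) * chi_5(C):
  {0}: (1)*(1), {1}: (exp(I*pi/3))*(exp(-I*pi/3)), {2}: (exp(2*I*pi/3))*(exp(-2*I*pi/3)), {3}: (-1)*(-1), {4}: (exp(-2*I*pi/3))*(exp(2*I*pi/3)), {5}: (exp(-I*pi/3))*(exp(I*pi/3))
so (chi_1 * chi_5) takes values
  {0} -> 1, {1} -> 1, {2} -> 1, {3} -> 1, {4} -> 1, {5} -> 1.
Now take the inner product of this character with each irreducible chi from the table, <chi_1*chi_5, chi> = (1/6) sum_C |C| (chi_1*chi_5)(C) conj(chi(C)):
  <chi_1*chi_5, chi_0> = (1/6)[1*(1)*conj(1) + 1*(1)*conj(1) + 1*(1)*conj(1) + 1*(1)*conj(1) + 1*(1)*conj(1) + 1*(1)*conj(1)]
      = (1/6)[(1) + (1) + (1) + (1) + (1) + (1)] = 6/6 = 1
  <chi_1*chi_5, chi_1> = (1/6)[1*(1)*conj(1) + 1*(1)*conj(exp(I*pi/3)) + 1*(1)*conj(exp(2*I*pi/3)) + 1*(1)*conj(-1) + 1*(1)*conj(exp(-2*I*pi/3)) + 1*(1)*conj(exp(-I*pi/3))]
      = (1/6)[(1) + (exp(-I*pi/3)) + (exp(-2*I*pi/3)) + (-1) + (exp(2*I*pi/3)) + (exp(I*pi/3))] = 0/6 = 0
  <chi_1*chi_5, chi_2> = (1/6)[1*(1)*conj(1) + 1*(1)*conj(exp(2*I*pi/3)) + 1*(1)*conj(exp(-2*I*pi/3)) + 1*(1)*conj(1) + 1*(1)*conj(exp(2*I*pi/3)) + 1*(1)*conj(exp(-2*I*pi/3))]
      = (1/6)[(1) + (exp(-2*I*pi/3)) + (exp(2*I*pi/3)) + (1) + (exp(-2*I*pi/3)) + (exp(2*I*pi/3))] = 0/6 = 0
  <chi_1*chi_5, chi_3> = (1/6)[1*(1)*conj(1) + 1*(1)*conj(-1) + 1*(1)*conj(1) + 1*(1)*conj(-1) + 1*(1)*conj(1) + 1*(1)*conj(-1)]
      = (1/6)[(1) + (-1) + (1) + (-1) + (1) + (-1)] = 0/6 = 0
  <chi_1*chi_5, chi_4> = (1/6)[1*(1)*conj(1) + 1*(1)*conj(exp(-2*I*pi/3)) + 1*(1)*conj(exp(2*I*pi/3)) + 1*(1)*conj(1) + 1*(1)*conj(exp(-2*I*pi/3)) + 1*(1)*conj(exp(2*I*pi/3))]
      = (1/6)[(1) + (exp(2*I*pi/3)) + (exp(-2*I*pi/3)) + (1) + (exp(2*I*pi/3)) + (exp(-2*I*pi/3))] = 0/6 = 0
  <chi_1*chi_5, chi_5> = (1/6)[1*(1)*conj(1) + 1*(1)*conj(exp(-I*pi/3)) + 1*(1)*conj(exp(-2*I*pi/3)) + 1*(1)*conj(-1) + 1*(1)*conj(exp(2*I*pi/3)) + 1*(1)*conj(exp(I*pi/3))]
      = (1/6)[(1) + (exp(I*pi/3)) + (exp(2*I*pi/3)) + (-1) + (exp(-2*I*pi/3)) + (exp(-I*pi/3))] = 0/6 = 0
(Exp terms are combined using exp(i*s)*conj(exp(i*t)) = exp(i*(s-t)), and sums of them are collapsed using the identity that for every m > 1 the m distinct m-th roots of unity sum to 0, e.g. 1 + exp(2*I*pi/3) + exp(-2*I*pi/3) = 0.)
Hence the multiplicities are chi_0: 1. Dimension check: dim(chi_1)*dim(chi_5) = 1*1 = 1 and sum (mult * dim) = 1*1 = 1.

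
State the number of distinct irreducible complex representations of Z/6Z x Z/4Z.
24

Justification: The number of irreducible complex representations of a finite group equals its number of conjugacy classes. Z/6Z x Z/4Z is abelian of order 24, so every element is its own conjugacy class: 24 classes, so Z/6Z x Z/4Z (order 24) has exactly 24 irreducible complex representations.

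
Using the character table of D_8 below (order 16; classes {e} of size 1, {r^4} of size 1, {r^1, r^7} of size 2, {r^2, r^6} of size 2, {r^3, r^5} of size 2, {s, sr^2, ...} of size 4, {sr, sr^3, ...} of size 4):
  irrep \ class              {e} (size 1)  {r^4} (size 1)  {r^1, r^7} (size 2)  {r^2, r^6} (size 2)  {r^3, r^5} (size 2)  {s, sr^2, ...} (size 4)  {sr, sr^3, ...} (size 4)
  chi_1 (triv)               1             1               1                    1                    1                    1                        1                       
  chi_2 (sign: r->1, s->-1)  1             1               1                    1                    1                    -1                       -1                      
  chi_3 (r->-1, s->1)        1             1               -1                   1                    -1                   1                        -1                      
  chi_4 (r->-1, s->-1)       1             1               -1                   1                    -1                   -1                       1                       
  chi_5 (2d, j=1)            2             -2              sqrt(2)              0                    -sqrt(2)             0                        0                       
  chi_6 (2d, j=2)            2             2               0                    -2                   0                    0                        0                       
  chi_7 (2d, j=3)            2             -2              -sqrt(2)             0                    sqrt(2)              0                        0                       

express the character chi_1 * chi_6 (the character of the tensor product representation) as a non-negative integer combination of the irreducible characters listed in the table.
chi_1 tensor chi_6 = chi_6 (all other irreducibles have multiplicity 0).

Reasoning: The character of a tensor product is the pointwise product (chi_1 * chi_6)(C) = chi_1(C) * chi_6(C):
  {e}: (1)*(2), {r^4}: (1)*(2), {r^1, r^7}: (1)*(0), {r^2, r^6}: (1)*(-2), {r^3, r^5}: (1)*(0), {s, sr^2, ...}: (1)*(0), {sr, sr^3, ...}: (1)*(0)
so (chi_1 * chi_6) takes values
  {e} -> 2, {r^4} -> 2, {r^1, r^7} -> 0, {r^2, r^6} -> -2, {r^3, r^5} -> 0, {s, sr^2, ...} -> 0, {sr, sr^3, ...} -> 0.
Now take the inner product of this character with each irreducible chi from the table, <chi_1*chi_6, chi> = (1/16) sum_C |C| (chi_1*chi_6)(C) conj(chi(C)):
  <chi_1*chi_6, chi_1> = (1/16)[1*(2)*conj(1) + 1*(2)*conj(1) + 2*(0)*conj(1) + 2*(-2)*conj(1) + 2*(0)*conj(1) + 4*(0)*conj(1) + 4*(0)*conj(1)]
      = (1/16)[(2) + (2) + (0) + (-4) + (0) + (0) + (0)] = 0/16 = 0
  <chi_1*chi_6, chi_2> = (1/16)[1*(2)*conj(1) + 1*(2)*conj(1) + 2*(0)*conj(1) + 2*(-2)*conj(1) + 2*(0)*conj(1) + 4*(0)*conj(-1) + 4*(0)*conj(-1)]
      = (1/16)[(2) + (2) + (0) + (-4) + (0) + (0) + (0)] = 0/16 = 0
  <chi_1*chi_6, chi_3> = (1/16)[1*(2)*conj(1) + 1*(2)*conj(1) + 2*(0)*conj(-1) + 2*(-2)*conj(1) + 2*(0)*conj(-1) + 4*(0)*conj(1) + 4*(0)*conj(-1)]
      = (1/16)[(2) + (2) + (0) + (-4) + (0) + (0) + (0)] = 0/16 = 0
  <chi_1*chi_6, chi_4> = (1/16)[1*(2)*conj(1) + 1*(2)*conj(1) + 2*(0)*conj(-1) + 2*(-2)*conj(1) + 2*(0)*conj(-1) + 4*(0)*conj(-1) + 4*(0)*conj(1)]
      = (1/16)[(2) + (2) + (0) + (-4) + (0) + (0) + (0)] = 0/16 = 0
  <chi_1*chi_6, chi_5> = (1/16)[1*(2)*conj(2) + 1*(2)*conj(-2) + 2*(0)*conj(sqrt(2)) + 2*(-2)*conj(0) + 2*(0)*conj(-sqrt(2)) + 4*(0)*conj(0) + 4*(0)*conj(0)]
      = (1/16)[(4) + (-4) + (0) + (0) + (0) + (0) + (0)] = 0/16 = 0
  <chi_1*chi_6, chi_6> = (1/16)[1*(2)*conj(2) + 1*(2)*conj(2) + 2*(0)*conj(0) + 2*(-2)*conj(-2) + 2*(0)*conj(0) + 4*(0)*conj(0) + 4*(0)*conj(0)]
      = (1/16)[(4) + (4) + (0) + (8) + (0) + (0) + (0)] = 16/16 = 1
  <chi_1*chi_6, chi_7> = (1/16)[1*(2)*conj(2) + 1*(2)*conj(-2) + 2*(0)*conj(-sqrt(2)) + 2*(-2)*conj(0) + 2*(0)*conj(sqrt(2)) + 4*(0)*conj(0) + 4*(0)*conj(0)]
      = (1/16)[(4) + (-4) + (0) + (0) + (0) + (0) + (0)] = 0/16 = 0
Hence the multiplicities are chi_6: 1. Dimension check: dim(chi_1)*dim(chi_6) = 1*2 = 2 and sum (mult * dim) = 1*2 = 2.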